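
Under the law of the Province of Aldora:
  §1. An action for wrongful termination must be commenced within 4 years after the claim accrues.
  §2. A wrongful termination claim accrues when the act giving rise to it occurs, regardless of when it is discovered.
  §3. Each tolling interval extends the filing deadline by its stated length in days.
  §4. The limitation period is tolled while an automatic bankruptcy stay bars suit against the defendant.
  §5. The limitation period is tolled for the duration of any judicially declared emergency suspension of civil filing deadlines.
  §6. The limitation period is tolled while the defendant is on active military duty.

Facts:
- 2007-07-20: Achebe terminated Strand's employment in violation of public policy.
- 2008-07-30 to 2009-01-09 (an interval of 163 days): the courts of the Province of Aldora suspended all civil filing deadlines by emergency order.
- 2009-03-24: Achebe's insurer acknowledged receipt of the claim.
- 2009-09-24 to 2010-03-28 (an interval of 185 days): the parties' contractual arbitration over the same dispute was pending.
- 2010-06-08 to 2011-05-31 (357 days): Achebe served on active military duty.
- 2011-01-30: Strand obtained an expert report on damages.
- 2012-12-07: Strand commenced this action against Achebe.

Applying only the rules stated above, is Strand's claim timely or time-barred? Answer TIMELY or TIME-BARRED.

The claim accrued on 2007-07-20, the date of the act.
4 years from 2007-07-20 is 2011-07-20.
Because the emergency suspension of filing deadlines ran from 2008-07-30 to 2009-01-09, the deadline is extended by 163 days to 2011-12-30.
Because the defendant's active military service ran from 2010-06-08 to 2011-05-31, the deadline is extended by 357 days to 2012-12-21.
No stated provision tolls the period for a pending arbitration, so the interval from 2009-09-24 to 2010-03-28 has no effect on the deadline.
Nothing else in the chronology tolls or restarts the period.
Strand filed on 2012-12-07, before the 2012-12-21 deadline, so the action is timely.

TIMELY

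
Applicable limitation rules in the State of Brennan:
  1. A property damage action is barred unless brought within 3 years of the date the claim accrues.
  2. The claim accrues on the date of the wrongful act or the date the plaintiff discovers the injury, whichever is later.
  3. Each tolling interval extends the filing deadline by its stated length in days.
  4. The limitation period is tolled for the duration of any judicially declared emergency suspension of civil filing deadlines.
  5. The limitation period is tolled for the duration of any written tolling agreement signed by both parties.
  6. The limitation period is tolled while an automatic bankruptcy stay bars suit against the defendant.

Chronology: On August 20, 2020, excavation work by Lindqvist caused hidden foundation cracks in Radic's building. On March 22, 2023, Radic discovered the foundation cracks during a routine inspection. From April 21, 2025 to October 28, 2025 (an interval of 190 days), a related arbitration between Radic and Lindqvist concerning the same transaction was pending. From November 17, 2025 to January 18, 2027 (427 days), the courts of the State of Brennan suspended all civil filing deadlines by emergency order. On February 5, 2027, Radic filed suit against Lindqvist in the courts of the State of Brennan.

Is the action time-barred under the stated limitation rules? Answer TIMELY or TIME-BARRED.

TIMELY

Because discovery on March 22, 2023 post-dates the August 20, 2020 act, accrual under the later-of rule falls on March 22, 2023.
The untolled deadline — 3 years after March 22, 2023 — is March 22, 2026.
The emergency suspension of filing deadlines from November 17, 2025 to January 18, 2027 tolled the period for 427 days, extending the deadline to May 23, 2027.
No stated provision tolls the period for a pending arbitration, so the interval from April 21, 2025 to October 28, 2025 has no effect on the deadline.
Radic filed on February 5, 2027, before the May 23, 2027 deadline, so the action is timely.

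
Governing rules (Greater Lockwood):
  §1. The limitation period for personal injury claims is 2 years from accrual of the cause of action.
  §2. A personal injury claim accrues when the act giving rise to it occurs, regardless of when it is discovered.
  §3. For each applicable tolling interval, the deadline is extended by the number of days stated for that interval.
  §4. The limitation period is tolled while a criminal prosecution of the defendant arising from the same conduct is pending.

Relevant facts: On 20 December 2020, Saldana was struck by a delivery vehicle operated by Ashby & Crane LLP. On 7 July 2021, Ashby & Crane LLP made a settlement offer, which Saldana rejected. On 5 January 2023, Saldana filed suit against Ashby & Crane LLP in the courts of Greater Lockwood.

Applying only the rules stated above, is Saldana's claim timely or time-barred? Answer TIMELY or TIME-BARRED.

The cause of action accrued on 20 December 2020, the date of the act.
Adding the 2 years base period to 20 December 2020 gives a deadline of 20 December 2022, before any tolling.
None of the other events listed affects the running of the period under the stated rules.
Filing on 5 January 2023 missed the 20 December 2022 deadline — the action is time-barred.

TIME-BARRED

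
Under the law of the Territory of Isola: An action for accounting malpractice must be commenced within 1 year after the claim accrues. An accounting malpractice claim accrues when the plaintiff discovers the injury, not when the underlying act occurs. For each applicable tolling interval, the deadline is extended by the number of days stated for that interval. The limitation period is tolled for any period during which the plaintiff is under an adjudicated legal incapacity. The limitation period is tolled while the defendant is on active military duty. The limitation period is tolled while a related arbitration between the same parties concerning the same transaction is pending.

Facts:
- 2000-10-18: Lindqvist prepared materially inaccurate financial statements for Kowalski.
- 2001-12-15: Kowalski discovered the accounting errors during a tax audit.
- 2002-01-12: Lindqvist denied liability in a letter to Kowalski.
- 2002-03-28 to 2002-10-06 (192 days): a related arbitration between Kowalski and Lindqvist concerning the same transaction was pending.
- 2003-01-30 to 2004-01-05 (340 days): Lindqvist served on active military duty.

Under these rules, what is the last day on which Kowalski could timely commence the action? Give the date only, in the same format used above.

2004-05-30

Under the discovery rule, the claim accrued on 2001-12-15, when Kowalski discovered the injury — not on the 2000-10-18 date of the underlying act.
The untolled deadline — 1 year after 2001-12-15 — is 2002-12-15.
The period was tolled for 192 days by the pending related arbitration (2002-03-28 to 2002-10-06), pushing the deadline to 2003-06-25.
The defendant's active military service from 2003-01-30 to 2004-01-05 tolled the period for 340 days, extending the deadline to 2004-05-30.
None of the other events listed affects the running of the period under the stated rules.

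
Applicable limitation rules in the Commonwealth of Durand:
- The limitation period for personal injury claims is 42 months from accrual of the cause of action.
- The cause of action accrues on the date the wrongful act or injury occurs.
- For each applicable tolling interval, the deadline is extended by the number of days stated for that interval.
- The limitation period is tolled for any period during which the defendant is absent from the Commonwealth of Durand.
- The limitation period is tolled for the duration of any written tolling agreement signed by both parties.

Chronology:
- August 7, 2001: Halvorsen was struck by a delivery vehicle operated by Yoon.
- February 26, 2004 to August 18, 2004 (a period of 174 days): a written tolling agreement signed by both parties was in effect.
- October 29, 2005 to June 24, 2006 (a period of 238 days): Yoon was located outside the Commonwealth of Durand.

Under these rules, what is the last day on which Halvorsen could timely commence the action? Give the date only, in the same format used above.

The cause of action accrued on August 7, 2001, the date of the act.
The untolled deadline — 42 months after August 7, 2001 — is February 7, 2005.
The written tolling agreement from February 26, 2004 to August 18, 2004 tolled the period for 174 days, extending the deadline to July 31, 2005.
The defendant's absence from the jurisdiction starting October 29, 2005 came too late — the period had run on July 31, 2005 — and so does not extend the deadline.

July 31, 2005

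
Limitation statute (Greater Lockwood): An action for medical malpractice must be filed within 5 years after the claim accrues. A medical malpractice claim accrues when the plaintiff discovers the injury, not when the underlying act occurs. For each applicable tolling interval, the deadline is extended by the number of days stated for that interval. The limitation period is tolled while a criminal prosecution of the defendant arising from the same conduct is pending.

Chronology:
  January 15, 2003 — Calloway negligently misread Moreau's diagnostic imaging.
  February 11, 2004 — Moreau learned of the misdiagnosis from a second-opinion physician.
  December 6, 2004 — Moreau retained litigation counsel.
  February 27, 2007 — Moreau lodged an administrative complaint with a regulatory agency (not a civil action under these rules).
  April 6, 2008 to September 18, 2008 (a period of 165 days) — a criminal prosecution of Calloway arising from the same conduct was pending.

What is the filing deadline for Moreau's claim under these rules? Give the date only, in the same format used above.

July 26, 2009

Accrual is tied to discovery, so the period began on February 11, 2004 rather than on January 15, 2003 when the act occurred.
The untolled deadline — 5 years after February 11, 2004 — is February 11, 2009.
The pending criminal prosecution from April 6, 2008 to September 18, 2008 tolled the period for 165 days, extending the deadline to July 26, 2009.
None of the other events listed affects the running of the period under the stated rules.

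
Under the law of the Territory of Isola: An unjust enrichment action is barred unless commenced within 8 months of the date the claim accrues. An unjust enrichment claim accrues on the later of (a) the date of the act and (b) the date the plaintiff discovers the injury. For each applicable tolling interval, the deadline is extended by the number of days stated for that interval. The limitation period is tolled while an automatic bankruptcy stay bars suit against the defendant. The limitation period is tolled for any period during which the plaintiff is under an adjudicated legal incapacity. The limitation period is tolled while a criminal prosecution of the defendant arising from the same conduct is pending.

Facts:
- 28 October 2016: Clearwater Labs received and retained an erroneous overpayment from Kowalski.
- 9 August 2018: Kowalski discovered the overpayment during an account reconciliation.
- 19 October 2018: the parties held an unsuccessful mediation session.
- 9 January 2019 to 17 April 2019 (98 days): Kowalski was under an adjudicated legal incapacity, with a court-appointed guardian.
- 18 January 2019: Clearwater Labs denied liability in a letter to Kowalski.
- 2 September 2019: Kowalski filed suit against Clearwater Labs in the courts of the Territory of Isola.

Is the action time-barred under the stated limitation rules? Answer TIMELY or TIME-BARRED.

TIME-BARRED

The claim accrued on 9 August 2018 — the later of the 28 October 2016 act and the 9 August 2018 discovery.
Adding the 8 months base period to 9 August 2018 gives a deadline of 9 April 2019, before any tolling.
The period was tolled for 98 days by the plaintiff's legal incapacity (9 January 2019 to 17 April 2019), pushing the deadline to 16 July 2019.
None of the other events listed affects the running of the period under the stated rules.
The 2 September 2019 filing falls after the 16 July 2019 deadline; the claim is time-barred.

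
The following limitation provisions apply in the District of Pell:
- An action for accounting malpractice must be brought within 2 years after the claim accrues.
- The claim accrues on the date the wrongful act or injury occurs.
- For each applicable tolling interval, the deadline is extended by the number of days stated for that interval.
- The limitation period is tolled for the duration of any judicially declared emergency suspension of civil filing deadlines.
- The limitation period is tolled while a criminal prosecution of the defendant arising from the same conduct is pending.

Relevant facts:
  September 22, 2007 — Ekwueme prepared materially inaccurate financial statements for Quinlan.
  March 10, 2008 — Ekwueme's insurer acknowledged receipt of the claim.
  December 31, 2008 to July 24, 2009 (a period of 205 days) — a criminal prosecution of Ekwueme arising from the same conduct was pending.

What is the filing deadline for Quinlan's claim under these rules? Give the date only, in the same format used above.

April 15, 2010

The claim accrued on September 22, 2007, when the wrongful act occurred.
2 years from September 22, 2007 is September 22, 2009.
The period was tolled for 205 days by the pending criminal prosecution (December 31, 2008 to July 24, 2009), pushing the deadline to April 15, 2010.
None of the other events listed affects the running of the period under the stated rules.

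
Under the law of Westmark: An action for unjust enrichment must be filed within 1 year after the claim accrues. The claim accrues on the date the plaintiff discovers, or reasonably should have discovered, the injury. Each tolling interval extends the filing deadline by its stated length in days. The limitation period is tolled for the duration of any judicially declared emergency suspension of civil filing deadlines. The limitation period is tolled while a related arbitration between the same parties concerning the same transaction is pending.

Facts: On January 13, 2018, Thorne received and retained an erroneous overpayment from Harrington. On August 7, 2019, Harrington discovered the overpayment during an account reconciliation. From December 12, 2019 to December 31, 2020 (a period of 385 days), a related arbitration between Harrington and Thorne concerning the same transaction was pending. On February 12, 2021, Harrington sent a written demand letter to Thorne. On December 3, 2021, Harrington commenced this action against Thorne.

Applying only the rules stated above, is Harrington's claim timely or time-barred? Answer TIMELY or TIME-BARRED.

Accrual is tied to discovery, so the period began on August 7, 2019 rather than on January 13, 2018 when the act occurred.
Adding the 1 year base period to August 7, 2019 gives a deadline of August 7, 2020, before any tolling.
The pending related arbitration from December 12, 2019 to December 31, 2020 tolled the period for 385 days, extending the deadline to August 27, 2021.
The other events in the timeline have no effect on the limitation period under the stated rules.
Filing on December 3, 2021 missed the August 27, 2021 deadline — the action is time-barred.

TIME-BARRED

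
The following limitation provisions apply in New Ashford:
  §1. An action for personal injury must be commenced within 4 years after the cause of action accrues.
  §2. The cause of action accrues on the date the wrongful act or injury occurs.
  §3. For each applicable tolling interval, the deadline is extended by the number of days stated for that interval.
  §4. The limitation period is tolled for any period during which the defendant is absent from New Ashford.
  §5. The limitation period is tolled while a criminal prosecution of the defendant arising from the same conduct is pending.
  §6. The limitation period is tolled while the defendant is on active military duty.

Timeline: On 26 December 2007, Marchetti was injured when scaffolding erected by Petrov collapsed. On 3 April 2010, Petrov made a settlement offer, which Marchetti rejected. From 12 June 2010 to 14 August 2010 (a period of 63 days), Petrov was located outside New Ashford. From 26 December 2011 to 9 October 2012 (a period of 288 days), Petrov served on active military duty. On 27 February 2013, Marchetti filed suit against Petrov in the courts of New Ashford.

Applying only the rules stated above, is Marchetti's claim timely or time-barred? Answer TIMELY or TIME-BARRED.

The claim accrued on 26 December 2007, when the wrongful act occurred.
Adding the 4 years base period to 26 December 2007 gives a deadline of 26 December 2011, before any tolling.
Because the defendant's absence from the jurisdiction ran from 12 June 2010 to 14 August 2010, the deadline is extended by 63 days to 27 February 2012.
The period was tolled for 288 days by the defendant's active military service (26 December 2011 to 9 October 2012), pushing the deadline to 11 December 2012.
None of the other events listed affects the running of the period under the stated rules.
Filing on 27 February 2013 missed the 11 December 2012 deadline — the action is time-barred.

TIME-BARRED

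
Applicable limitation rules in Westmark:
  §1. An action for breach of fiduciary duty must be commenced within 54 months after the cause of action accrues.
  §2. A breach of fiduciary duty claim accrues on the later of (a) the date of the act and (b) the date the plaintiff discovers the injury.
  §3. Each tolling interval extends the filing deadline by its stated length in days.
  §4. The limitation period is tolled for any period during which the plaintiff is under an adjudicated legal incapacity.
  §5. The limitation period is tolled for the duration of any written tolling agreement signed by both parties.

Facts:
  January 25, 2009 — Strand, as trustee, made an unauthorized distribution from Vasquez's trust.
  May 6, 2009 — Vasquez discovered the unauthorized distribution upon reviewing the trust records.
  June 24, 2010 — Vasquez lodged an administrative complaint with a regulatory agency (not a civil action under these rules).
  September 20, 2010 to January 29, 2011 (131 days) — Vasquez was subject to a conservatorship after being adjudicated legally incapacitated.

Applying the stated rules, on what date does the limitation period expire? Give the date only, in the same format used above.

The claim accrued on May 6, 2009 — the later of the January 25, 2009 act and the May 6, 2009 discovery.
54 months from May 6, 2009 is November 6, 2013.
Because the plaintiff's legal incapacity ran from September 20, 2010 to January 29, 2011, the deadline is extended by 131 days to March 17, 2014.
None of the other events listed affects the running of the period under the stated rules.

March 17, 2014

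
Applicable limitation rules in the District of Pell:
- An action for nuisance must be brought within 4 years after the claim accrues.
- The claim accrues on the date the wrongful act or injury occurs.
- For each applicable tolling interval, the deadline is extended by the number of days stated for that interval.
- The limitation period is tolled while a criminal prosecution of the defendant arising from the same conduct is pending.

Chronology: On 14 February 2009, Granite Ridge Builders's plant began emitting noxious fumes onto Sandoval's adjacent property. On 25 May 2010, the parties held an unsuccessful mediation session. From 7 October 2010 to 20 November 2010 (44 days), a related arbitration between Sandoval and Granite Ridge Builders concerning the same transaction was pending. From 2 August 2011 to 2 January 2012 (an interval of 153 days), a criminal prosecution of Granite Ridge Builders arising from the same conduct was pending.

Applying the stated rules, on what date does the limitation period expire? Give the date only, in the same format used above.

17 July 2013

The claim accrued on 14 February 2009, when the wrongful act occurred.
4 years from 14 February 2009 is 14 February 2013.
Because the pending criminal prosecution ran from 2 August 2011 to 2 January 2012, the deadline is extended by 153 days to 17 July 2013.
Although a pending arbitration ran from 7 October 2010 to 20 November 2010, the stated rules do not make that a tolling event, so it is disregarded.
The other events in the timeline have no effect on the limitation period under the stated rules.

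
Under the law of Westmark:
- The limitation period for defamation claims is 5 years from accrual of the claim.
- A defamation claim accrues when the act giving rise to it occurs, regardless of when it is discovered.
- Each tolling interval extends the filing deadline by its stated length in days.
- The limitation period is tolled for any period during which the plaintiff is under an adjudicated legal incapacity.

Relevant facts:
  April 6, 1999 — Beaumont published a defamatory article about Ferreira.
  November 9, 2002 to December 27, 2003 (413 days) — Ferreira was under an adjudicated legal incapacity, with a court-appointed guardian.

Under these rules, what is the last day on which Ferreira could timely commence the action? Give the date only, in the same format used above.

The claim accrued on April 6, 1999, the date of the act.
The untolled deadline — 5 years after April 6, 1999 — is April 6, 2004.
The plaintiff's legal incapacity from November 9, 2002 to December 27, 2003 tolled the period for 413 days, extending the deadline to May 24, 2005.

May 24, 2005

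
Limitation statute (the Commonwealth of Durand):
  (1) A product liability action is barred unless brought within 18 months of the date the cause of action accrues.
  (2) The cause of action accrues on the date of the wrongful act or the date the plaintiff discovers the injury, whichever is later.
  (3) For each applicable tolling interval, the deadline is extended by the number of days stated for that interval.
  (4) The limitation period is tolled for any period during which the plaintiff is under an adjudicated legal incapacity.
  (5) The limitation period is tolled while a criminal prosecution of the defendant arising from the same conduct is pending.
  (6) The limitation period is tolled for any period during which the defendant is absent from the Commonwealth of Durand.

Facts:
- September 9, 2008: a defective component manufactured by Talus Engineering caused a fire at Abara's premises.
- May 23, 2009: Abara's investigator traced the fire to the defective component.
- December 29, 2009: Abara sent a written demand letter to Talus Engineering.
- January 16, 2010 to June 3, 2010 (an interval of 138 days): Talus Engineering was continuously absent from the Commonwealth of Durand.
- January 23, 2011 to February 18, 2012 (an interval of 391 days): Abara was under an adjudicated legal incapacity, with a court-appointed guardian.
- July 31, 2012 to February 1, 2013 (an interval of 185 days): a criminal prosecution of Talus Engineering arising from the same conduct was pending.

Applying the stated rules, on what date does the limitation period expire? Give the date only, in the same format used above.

Because discovery on May 23, 2009 post-dates the September 9, 2008 act, accrual under the later-of rule falls on May 23, 2009.
Adding the 18 months base period to May 23, 2009 gives a deadline of November 23, 2010, before any tolling.
Because the defendant's absence from the jurisdiction ran from January 16, 2010 to June 3, 2010, the deadline is extended by 138 days to April 10, 2011.
The plaintiff's legal incapacity from January 23, 2011 to February 18, 2012 tolled the period for 391 days, extending the deadline to May 5, 2012.
By the time the pending criminal prosecution began on July 31, 2012, the limitation period had already expired on May 5, 2012; that interval cannot revive it.
None of the other events listed affects the running of the period under the stated rules.

May 5, 2012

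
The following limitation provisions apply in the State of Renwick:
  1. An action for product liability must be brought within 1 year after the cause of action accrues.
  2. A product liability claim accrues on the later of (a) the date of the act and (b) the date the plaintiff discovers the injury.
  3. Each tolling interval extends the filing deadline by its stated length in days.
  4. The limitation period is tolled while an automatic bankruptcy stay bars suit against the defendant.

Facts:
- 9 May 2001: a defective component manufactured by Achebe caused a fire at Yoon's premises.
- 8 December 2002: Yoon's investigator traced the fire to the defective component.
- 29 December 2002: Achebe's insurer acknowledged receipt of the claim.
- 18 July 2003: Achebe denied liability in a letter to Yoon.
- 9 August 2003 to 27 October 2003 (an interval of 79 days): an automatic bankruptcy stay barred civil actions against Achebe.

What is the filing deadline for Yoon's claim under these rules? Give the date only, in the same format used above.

25 February 2004

Taking the later of the act (9 May 2001) and discovery (8 December 2002), the claim accrued on 8 December 2002.
Adding the 1 year base period to 8 December 2002 gives a deadline of 8 December 2003, before any tolling.
The period was tolled for 79 days by the automatic bankruptcy stay (9 August 2003 to 27 October 2003), pushing the deadline to 25 February 2004.
Nothing else in the chronology tolls or restarts the period.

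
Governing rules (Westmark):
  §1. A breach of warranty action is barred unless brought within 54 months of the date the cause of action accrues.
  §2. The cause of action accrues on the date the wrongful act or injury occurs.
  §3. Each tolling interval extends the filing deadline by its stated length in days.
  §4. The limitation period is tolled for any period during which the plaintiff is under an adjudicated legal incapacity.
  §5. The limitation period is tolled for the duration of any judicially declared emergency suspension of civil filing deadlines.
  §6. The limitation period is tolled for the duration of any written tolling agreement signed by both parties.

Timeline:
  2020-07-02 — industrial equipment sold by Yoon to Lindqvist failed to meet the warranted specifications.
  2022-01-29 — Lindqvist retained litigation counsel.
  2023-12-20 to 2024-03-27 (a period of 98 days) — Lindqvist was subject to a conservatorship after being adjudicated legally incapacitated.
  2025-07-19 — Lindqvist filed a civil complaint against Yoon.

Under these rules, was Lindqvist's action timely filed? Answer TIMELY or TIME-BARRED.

The claim accrued on 2020-07-02, when the wrongful act occurred.
54 months from 2020-07-02 is 2025-01-02.
Because the plaintiff's legal incapacity ran from 2023-12-20 to 2024-03-27, the deadline is extended by 98 days to 2025-04-10.
None of the other events listed affects the running of the period under the stated rules.
Filing on 2025-07-19 missed the 2025-04-10 deadline — the action is time-barred.

TIME-BARRED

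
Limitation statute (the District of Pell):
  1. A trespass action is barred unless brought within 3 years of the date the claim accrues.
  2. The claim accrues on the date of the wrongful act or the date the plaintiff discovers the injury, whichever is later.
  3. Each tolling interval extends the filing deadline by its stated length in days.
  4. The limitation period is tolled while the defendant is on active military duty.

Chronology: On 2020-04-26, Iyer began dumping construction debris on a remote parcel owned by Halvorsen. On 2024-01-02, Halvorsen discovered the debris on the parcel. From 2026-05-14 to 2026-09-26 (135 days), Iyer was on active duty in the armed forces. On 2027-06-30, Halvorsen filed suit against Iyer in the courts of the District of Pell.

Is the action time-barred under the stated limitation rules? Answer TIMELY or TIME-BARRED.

Because discovery on 2024-01-02 post-dates the 2020-04-26 act, accrual under the later-of rule falls on 2024-01-02.
The untolled deadline — 3 years after 2024-01-02 — is 2027-01-02.
The period was tolled for 135 days by the defendant's active military service (2026-05-14 to 2026-09-26), pushing the deadline to 2027-05-17.
Halvorsen filed on 2027-06-30, after the 2027-05-17 deadline, so the action is time-barred.

TIME-BARRED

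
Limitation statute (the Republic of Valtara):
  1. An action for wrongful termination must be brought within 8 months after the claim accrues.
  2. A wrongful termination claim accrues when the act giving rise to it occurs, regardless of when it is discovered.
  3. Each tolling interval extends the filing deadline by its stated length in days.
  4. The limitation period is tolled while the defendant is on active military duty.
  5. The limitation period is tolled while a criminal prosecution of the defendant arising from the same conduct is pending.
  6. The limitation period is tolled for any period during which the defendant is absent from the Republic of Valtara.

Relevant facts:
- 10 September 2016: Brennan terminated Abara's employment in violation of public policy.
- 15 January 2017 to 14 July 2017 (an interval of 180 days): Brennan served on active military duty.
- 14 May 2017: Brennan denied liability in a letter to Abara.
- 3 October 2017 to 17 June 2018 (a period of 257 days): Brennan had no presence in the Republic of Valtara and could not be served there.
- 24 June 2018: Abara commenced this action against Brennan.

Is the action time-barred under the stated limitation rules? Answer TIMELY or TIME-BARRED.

The claim accrued on 10 September 2016, when the wrongful act occurred.
The untolled deadline — 8 months after 10 September 2016 — is 10 May 2017.
Because the defendant's active military service ran from 15 January 2017 to 14 July 2017, the deadline is extended by 180 days to 6 November 2017.
Because the defendant's absence from the jurisdiction ran from 3 October 2017 to 17 June 2018, the deadline is extended by 257 days to 21 July 2018.
Nothing else in the chronology tolls or restarts the period.
Filing on 24 June 2018 beat the 21 July 2018 deadline — the action is timely.

TIMELY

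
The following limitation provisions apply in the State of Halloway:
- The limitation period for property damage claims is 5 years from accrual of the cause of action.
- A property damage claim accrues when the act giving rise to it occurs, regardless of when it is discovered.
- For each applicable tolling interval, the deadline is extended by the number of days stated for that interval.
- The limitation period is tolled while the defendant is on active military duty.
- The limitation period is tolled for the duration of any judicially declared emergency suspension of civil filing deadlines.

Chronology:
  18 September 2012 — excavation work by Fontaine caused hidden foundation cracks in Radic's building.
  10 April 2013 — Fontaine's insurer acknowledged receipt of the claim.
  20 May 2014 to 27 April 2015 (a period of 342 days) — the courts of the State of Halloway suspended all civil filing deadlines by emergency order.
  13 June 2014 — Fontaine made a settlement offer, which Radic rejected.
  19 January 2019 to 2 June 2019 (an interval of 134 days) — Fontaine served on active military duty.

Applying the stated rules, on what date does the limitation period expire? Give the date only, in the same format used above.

26 August 2018

The cause of action accrued on 18 September 2012, the date of the act.
The untolled deadline — 5 years after 18 September 2012 — is 18 September 2017.
The period was tolled for 342 days by the emergency suspension of filing deadlines (20 May 2014 to 27 April 2015), pushing the deadline to 26 August 2018.
The defendant's active military service starting 19 January 2019 came too late — the period had run on 26 August 2018 — and so does not extend the deadline.
The other events in the timeline have no effect on the limitation period under the stated rules.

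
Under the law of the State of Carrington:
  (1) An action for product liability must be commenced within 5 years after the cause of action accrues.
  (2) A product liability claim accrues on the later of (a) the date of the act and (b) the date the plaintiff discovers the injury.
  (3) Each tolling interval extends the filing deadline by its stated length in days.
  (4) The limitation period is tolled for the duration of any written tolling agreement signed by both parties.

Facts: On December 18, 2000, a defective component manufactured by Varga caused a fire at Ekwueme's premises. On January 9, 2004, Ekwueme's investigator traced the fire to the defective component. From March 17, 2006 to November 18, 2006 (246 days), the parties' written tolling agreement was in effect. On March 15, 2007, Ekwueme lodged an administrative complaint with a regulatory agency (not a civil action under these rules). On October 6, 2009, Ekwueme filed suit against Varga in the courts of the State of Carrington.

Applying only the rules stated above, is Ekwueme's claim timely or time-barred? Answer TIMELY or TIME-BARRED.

TIME-BARRED

Because discovery on January 9, 2004 post-dates the December 18, 2000 act, accrual under the later-of rule falls on January 9, 2004.
The untolled deadline — 5 years after January 9, 2004 — is January 9, 2009.
The period was tolled for 246 days by the written tolling agreement (March 17, 2006 to November 18, 2006), pushing the deadline to September 12, 2009.
Nothing else in the chronology tolls or restarts the period.
The October 6, 2009 filing falls after the September 12, 2009 deadline; the claim is time-barred.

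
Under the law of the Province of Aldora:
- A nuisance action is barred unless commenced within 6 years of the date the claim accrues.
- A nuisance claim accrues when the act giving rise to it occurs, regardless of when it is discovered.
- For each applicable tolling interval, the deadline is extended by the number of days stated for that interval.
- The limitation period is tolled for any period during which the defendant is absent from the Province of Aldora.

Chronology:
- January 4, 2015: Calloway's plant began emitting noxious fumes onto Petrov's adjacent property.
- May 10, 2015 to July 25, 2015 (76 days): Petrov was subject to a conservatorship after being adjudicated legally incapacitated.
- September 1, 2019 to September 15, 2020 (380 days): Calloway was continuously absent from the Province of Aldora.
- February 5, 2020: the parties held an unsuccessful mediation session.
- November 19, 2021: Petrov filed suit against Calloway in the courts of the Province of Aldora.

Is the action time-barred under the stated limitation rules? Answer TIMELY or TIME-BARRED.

The claim accrued on January 4, 2015, when the wrongful act occurred.
The untolled deadline — 6 years after January 4, 2015 — is January 4, 2021.
The period was tolled for 380 days by the defendant's absence from the jurisdiction (September 1, 2019 to September 15, 2020), pushing the deadline to January 19, 2022.
Although the plaintiff's incapacity ran from May 10, 2015 to July 25, 2015, the stated rules do not make that a tolling event, so it is disregarded.
The other events in the timeline have no effect on the limitation period under the stated rules.
The November 19, 2021 filing precedes the January 19, 2022 deadline; the claim is timely.

TIMELY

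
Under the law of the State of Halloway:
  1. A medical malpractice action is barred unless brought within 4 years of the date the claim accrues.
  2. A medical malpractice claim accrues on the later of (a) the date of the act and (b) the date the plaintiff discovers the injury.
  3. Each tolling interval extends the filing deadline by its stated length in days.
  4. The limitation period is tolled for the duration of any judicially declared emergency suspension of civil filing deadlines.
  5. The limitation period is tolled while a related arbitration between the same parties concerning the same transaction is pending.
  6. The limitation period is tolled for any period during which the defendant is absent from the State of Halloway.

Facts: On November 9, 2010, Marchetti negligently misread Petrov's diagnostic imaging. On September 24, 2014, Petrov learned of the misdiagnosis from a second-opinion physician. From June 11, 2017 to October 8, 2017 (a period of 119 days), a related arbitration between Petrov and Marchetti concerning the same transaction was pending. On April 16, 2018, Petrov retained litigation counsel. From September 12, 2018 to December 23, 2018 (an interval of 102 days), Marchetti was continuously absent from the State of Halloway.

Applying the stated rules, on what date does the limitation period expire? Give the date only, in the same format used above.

The claim accrued on September 24, 2014 — the later of the November 9, 2010 act and the September 24, 2014 discovery.
The untolled deadline — 4 years after September 24, 2014 — is September 24, 2018.
The period was tolled for 119 days by the pending related arbitration (June 11, 2017 to October 8, 2017), pushing the deadline to January 21, 2019.
The defendant's absence from the jurisdiction from September 12, 2018 to December 23, 2018 tolled the period for 102 days, extending the deadline to May 3, 2019.
Nothing else in the chronology tolls or restarts the period.

May 3, 2019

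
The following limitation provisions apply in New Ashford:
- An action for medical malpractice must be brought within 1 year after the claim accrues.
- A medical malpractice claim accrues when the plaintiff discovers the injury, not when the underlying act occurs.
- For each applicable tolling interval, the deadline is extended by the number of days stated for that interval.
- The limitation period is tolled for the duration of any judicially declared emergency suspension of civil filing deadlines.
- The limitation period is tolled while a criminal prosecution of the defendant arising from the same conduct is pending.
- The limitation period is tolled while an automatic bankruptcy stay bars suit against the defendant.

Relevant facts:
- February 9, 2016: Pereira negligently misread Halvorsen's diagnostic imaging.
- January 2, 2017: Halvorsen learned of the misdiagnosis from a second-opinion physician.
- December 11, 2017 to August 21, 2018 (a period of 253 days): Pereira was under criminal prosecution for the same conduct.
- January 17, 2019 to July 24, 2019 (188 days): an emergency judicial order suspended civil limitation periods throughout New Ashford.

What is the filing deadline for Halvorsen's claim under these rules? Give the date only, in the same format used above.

Accrual is tied to discovery, so the period began on January 2, 2017 rather than on February 9, 2016 when the act occurred.
1 year from January 2, 2017 is January 2, 2018.
The pending criminal prosecution from December 11, 2017 to August 21, 2018 tolled the period for 253 days, extending the deadline to September 12, 2018.
The emergency suspension of filing deadlines from January 17, 2019 to July 24, 2019 began after the period had already run on September 12, 2018, so it has no tolling effect.

September 12, 2018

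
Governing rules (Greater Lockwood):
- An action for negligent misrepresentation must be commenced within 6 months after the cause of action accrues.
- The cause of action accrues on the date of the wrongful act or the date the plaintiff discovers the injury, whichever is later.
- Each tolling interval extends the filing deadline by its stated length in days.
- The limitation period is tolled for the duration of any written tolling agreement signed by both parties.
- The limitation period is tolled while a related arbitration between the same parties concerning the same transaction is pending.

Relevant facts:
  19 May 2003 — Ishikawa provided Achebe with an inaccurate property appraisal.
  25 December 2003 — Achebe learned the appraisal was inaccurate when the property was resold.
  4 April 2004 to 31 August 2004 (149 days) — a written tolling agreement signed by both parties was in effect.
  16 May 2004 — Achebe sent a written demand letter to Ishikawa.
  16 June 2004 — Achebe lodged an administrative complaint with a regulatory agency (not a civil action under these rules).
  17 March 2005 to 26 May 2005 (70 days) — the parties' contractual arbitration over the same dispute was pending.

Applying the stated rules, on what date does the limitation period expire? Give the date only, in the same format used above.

The claim accrued on 25 December 2003 — the later of the 19 May 2003 act and the 25 December 2003 discovery.
The untolled deadline — 6 months after 25 December 2003 — is 25 June 2004.
The period was tolled for 149 days by the written tolling agreement (4 April 2004 to 31 August 2004), pushing the deadline to 21 November 2004.
By the time the pending related arbitration began on 17 March 2005, the limitation period had already expired on 21 November 2004; that interval cannot revive it.
None of the other events listed affects the running of the period under the stated rules.

21 November 2004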